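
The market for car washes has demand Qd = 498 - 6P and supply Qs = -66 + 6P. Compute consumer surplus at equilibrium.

Equilibrium: 498 - 6P = -66 + 6P gives P* = 47, Q* = 216.
Demand choke price (Qd = 0): P = 83.
CS = ½(83 − 47)(216) = 3888.

Consumer surplus = 3888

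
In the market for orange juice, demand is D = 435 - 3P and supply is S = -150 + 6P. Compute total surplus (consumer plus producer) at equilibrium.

Equilibrium: 435 - 3P = -150 + 6P gives P* = 65, Q* = 240.
Demand choke price: P = 145; supply starts at P = 25.
CS = ½(145 − 65)(240) = 9600; PS = ½(65 − 25)(240) = 4800.

Total surplus = 14400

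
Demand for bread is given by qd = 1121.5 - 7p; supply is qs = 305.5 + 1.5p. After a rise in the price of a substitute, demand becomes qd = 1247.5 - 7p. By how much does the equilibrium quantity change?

Original equilibrium: p* = 96, q* = 449.5.
New equilibrium: 1247.5 - 7p = 305.5 + 1.5p, so 942 = 8.5p and p' = 1884/17; q' = 1247.5 − 7(1884/17) = 16039/34.
Change in quantity: 16039/34 − 449.5 = 378/17.

Δq = 378/17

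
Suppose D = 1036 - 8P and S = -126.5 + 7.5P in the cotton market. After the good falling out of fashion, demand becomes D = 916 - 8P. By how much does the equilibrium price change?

Original equilibrium: P* = 75, Q* = 436.
New equilibrium: 916 - 8P = -126.5 + 7.5P, so 1042.5 = 15.5P and P' = 2085/31; Q' = 916 − 8(2085/31) = 11716/31.
Change in price: 2085/31 − 75 = -240/31.

ΔP = -240/31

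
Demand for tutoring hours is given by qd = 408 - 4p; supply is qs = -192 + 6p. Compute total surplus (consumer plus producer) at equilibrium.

Equilibrium: 408 - 4p = -192 + 6p gives p* = 60, q* = 168.
Demand choke price: p = 102; supply starts at p = 32.
CS = ½(102 − 60)(168) = 3528; PS = ½(60 − 32)(168) = 2352.

Total surplus = 5880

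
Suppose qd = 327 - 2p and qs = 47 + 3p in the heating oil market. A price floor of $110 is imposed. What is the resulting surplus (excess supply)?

Equilibrium price would be p* = 56, so the floor at 110 binds.
At p = 110: qd = 107, qs = 377.
Surplus = 377 − 107 = 270.

Surplus = 270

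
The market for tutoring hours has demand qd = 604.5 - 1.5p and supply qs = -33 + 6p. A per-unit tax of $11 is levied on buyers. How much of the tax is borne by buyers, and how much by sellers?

Buyers bear $8.8, sellers bear $2.2

Pre-tax equilibrium: p* = 85, q* = 477.
Tax on buyers shifts demand to qd = 604.5 − 1.5(p + 11) = 588 - 1.5p.
588 - 1.5p = -33 + 6p gives seller price ps = 82.8; buyers pay pb = 82.8 + 11 = 93.8.
New quantity: q = 604.5 − 1.5(93.8) = 463.8.
Buyer burden = 93.8 − 85 = 8.8; seller burden = 85 − 82.8 = 2.2.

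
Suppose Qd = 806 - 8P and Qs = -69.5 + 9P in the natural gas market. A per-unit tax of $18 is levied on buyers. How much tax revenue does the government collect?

Tax revenue = 97236/17

Pre-tax equilibrium: P* = 51.5, Q* = 394.
Tax on buyers shifts demand to Qd = 806 − 8(P + 18) = 662 - 8P.
662 - 8P = -69.5 + 9P gives seller price Ps = 1463/34; buyers pay Pb = 1463/34 + 18 = 2075/34.
New quantity: Q = 806 − 8(2075/34) = 5402/17.
Revenue = 18 × 5402/17 = 97236/17.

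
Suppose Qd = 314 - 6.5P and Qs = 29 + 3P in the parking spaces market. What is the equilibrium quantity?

Q* = 119

Set Qd = Qs: 314 - 6.5P = 29 + 3P.
285 = 9.5P, so P* = 30.
Q* = 314 − 6.5(30) = 119.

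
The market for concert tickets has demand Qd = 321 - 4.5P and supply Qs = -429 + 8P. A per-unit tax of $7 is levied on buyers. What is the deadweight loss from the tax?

Pre-tax equilibrium: P* = 60, Q* = 51.
Tax on buyers shifts demand to Qd = 321 − 4.5(P + 7) = 289.5 - 4.5P.
289.5 - 4.5P = -429 + 8P gives seller price Ps = 57.48; buyers pay Pb = 57.48 + 7 = 64.48.
New quantity: Q = 321 − 4.5(64.48) = 30.84.
DWL = ½ × 7 × (51 − 30.84) = 70.56.

Deadweight loss = 70.56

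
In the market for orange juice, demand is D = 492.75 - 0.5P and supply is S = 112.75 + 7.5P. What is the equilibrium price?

P* = 47.5

Set D = S: 492.75 - 0.5P = 112.75 + 7.5P.
380 = 8P, so P* = 47.5.
Q* = 492.75 − 0.5(47.5) = 469.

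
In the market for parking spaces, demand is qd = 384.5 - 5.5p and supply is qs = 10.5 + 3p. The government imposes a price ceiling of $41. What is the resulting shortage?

Equilibrium price would be p* = 44, so the ceiling at 41 binds.
At p = 41: qd = 384.5 − 5.5(41) = 159, qs = 10.5 + 3(41) = 133.5.
Shortage = 159 − 133.5 = 25.5.

Shortage = 25.5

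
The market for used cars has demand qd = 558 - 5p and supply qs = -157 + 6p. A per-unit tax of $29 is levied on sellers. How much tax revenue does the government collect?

Tax revenue = 49097/11

Pre-tax equilibrium: p* = 65, q* = 233.
Tax on sellers shifts supply to qs = -157 + 6(p − 29) = -331 + 6p.
558 - 5p = -331 + 6p gives buyer price pb = 889/11; sellers receive ps = 889/11 − 29 = 570/11.
New quantity: q = 558 − 5(889/11) = 1693/11.
Revenue = 29 × 1693/11 = 49097/11.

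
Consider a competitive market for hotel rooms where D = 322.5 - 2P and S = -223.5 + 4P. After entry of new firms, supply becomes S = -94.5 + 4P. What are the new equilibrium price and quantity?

Original equilibrium: P* = 91, Q* = 140.5.
New equilibrium: 322.5 - 2P = -94.5 + 4P, so 417 = 6P and P' = 69.5; Q' = 322.5 − 2(69.5) = 183.5.

P' = 69.5, Q' = 183.5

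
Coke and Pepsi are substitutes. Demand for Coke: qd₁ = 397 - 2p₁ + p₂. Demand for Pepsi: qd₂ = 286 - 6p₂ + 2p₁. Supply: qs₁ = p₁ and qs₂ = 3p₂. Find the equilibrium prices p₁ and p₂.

Market 1: 397 - 2p₁ + p₂ = p₁ → 3p₁ - p₂ = 397.
Market 2: 9p₂ - 2p₁ = 286.
Eliminating p₂: 9×(1) + 1×(2) gives 25p₁ = 3859, so p₁ = 154.36.
Back-substitute into (2): p₂ = (286 + 2×154.36) / 9 = 66.08.

p₁ = 154.36, p₂ = 66.08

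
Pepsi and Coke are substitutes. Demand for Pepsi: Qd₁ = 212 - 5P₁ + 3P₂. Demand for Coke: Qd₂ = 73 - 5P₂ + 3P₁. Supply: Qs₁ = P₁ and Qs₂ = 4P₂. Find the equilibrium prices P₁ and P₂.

Market 1: 212 - 5P₁ + 3P₂ = P₁ → 6P₁ - 3P₂ = 212.
Market 2: 9P₂ - 3P₁ = 73.
Eliminating P₂: 9×(1) + 3×(2) gives 45P₁ = 2127, so P₁ = 709/15.
Back-substitute into (2): P₂ = (73 + 3×709/15) / 9 = 358/15.

P₁ = 709/15, P₂ = 358/15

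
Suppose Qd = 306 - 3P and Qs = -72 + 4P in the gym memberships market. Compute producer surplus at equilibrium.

Producer surplus = 2592

Equilibrium: 306 - 3P = -72 + 4P gives P* = 54, Q* = 144.
Supply starts at P = 18 (where Qs = 0).
PS = ½(54 − 18)(144) = 2592.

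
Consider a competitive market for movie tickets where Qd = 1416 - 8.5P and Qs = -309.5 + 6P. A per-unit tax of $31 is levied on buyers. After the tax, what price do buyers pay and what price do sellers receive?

Pre-tax equilibrium: P* = 119, Q* = 404.5.
Tax on buyers shifts demand to Qd = 1416 − 8.5(P + 31) = 1152.5 - 8.5P.
1152.5 - 8.5P = -309.5 + 6P gives seller price Ps = 2924/29; buyers pay Pb = 2924/29 + 31 = 3823/29.
New quantity: Q = 1416 − 8.5(3823/29) = 17137/58.

Buyers pay 3823/29, sellers receive 2924/29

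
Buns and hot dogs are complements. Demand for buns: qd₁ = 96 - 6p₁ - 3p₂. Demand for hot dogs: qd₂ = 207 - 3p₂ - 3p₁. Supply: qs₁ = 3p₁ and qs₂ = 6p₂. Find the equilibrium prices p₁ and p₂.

Market 1: 96 - 6p₁ - 3p₂ = 3p₁ → 9p₁ + 3p₂ = 96.
Market 2: 9p₂ + 3p₁ = 207.
Eliminating p₂: 9×(1) − 3×(2) gives 72p₁ = 243, so p₁ = 3.375.
Back-substitute into (2): p₂ = (207 − 3×3.375) / 9 = 21.875.

p₁ = 3.375, p₂ = 21.875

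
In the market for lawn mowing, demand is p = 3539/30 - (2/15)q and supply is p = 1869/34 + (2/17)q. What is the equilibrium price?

p* = 84.5

Set the two price expressions equal: 3539/30 - (2/15)q = 1869/34 + (2/17)q.
16064/255 = (64/255)q, so q* = 251.
p* = 3539/30 − (2/15)(251) = 84.5.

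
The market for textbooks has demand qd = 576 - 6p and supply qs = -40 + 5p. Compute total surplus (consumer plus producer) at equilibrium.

Equilibrium: 576 - 6p = -40 + 5p gives p* = 56, q* = 240.
Demand choke price: p = 96; supply starts at p = 8.
CS = ½(96 − 56)(240) = 4800; PS = ½(56 − 8)(240) = 5760.

Total surplus = 10560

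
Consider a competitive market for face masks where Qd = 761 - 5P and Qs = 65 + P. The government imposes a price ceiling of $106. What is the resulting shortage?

Shortage = 60

Equilibrium price would be P* = 116, so the ceiling at 106 binds.
At P = 106: Qd = 761 − 5(106) = 231, Qs = 65 + 1(106) = 171.
Shortage = 231 − 171 = 60.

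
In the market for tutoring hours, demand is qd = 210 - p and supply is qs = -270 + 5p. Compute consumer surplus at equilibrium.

Equilibrium: 210 - p = -270 + 5p gives p* = 80, q* = 130.
Demand choke price (qd = 0): p = 210.
CS = ½(210 − 80)(130) = 8450.

Consumer surplus = 8450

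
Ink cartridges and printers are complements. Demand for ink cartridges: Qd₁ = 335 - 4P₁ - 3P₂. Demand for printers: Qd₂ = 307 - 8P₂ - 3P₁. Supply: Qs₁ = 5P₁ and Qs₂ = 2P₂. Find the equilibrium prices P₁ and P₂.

P₁ = 2429/81, P₂ = 586/27

Market 1: 335 - 4P₁ - 3P₂ = 5P₁ → 9P₁ + 3P₂ = 335.
Market 2: 10P₂ + 3P₁ = 307.
Eliminating P₂: 10×(1) − 3×(2) gives 81P₁ = 2429, so P₁ = 2429/81.
Back-substitute into (2): P₂ = (307 − 3×2429/81) / 10 = 586/27.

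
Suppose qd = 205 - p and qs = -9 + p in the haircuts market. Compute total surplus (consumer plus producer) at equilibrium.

Total surplus = 9604

Equilibrium: 205 - p = -9 + p gives p* = 107, q* = 98.
Demand choke price: p = 205; supply starts at p = 9.
CS = ½(205 − 107)(98) = 4802; PS = ½(107 − 9)(98) = 4802.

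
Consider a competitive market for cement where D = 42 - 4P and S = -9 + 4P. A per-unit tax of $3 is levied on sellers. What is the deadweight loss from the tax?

Pre-tax equilibrium: P* = 6.375, Q* = 16.5.
Tax on sellers shifts supply to S = -9 + 4(P − 3) = -21 + 4P.
42 - 4P = -21 + 4P gives buyer price Pb = 7.875; sellers receive Ps = 7.875 − 3 = 4.875.
New quantity: Q = 42 − 4(7.875) = 10.5.
DWL = ½ × 3 × (16.5 − 10.5) = 9.

Deadweight loss = 9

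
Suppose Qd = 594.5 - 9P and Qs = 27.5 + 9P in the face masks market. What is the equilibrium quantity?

Set Qd = Qs: 594.5 - 9P = 27.5 + 9P.
567 = 18P, so P* = 31.5.
Q* = 594.5 − 9(31.5) = 311.

Q* = 311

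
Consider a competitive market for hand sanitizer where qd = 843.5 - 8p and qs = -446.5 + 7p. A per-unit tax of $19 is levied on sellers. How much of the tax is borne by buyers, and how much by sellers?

Buyers bear 133/15, sellers bear 152/15

Pre-tax equilibrium: p* = 86, q* = 155.5.
Tax on sellers shifts supply to qs = -446.5 + 7(p − 19) = -579.5 + 7p.
843.5 - 8p = -579.5 + 7p gives buyer price pb = 1423/15; sellers receive ps = 1423/15 − 19 = 1138/15.
New quantity: q = 843.5 − 8(1423/15) = 2537/30.
Buyer burden = 1423/15 − 86 = 133/15; seller burden = 86 − 1138/15 = 152/15.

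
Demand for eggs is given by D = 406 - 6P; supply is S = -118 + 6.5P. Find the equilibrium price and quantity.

Set D = S: 406 - 6P = -118 + 6.5P.
524 = 12.5P, so P* = 41.92.
Q* = 406 − 6(41.92) = 154.48.

P* = 41.92, Q* = 154.48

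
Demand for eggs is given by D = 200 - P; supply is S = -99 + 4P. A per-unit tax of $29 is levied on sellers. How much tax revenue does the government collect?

Tax revenue = 3393

Pre-tax equilibrium: P* = 59.8, Q* = 140.2.
Tax on sellers shifts supply to S = -99 + 4(P − 29) = -215 + 4P.
200 - P = -215 + 4P gives buyer price Pb = 83; sellers receive Ps = 83 − 29 = 54.
New quantity: Q = 200 − 1(83) = 117.
Revenue = 29 × 117 = 3393.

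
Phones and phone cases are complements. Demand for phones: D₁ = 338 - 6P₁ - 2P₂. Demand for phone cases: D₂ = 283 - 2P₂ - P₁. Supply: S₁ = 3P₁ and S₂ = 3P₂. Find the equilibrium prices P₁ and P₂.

Market 1: 338 - 6P₁ - 2P₂ = 3P₁ → 9P₁ + 2P₂ = 338.
Market 2: 5P₂ + P₁ = 283.
Eliminating P₂: 5×(1) − 2×(2) gives 43P₁ = 1124, so P₁ = 1124/43.
Back-substitute into (2): P₂ = (283 − 1×1124/43) / 5 = 2209/43.

P₁ = 1124/43, P₂ = 2209/43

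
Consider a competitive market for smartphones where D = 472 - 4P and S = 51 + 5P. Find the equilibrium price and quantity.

P* = 421/9, Q* = 2564/9

Set D = S: 472 - 4P = 51 + 5P.
421 = 9P, so P* = 421/9.
Q* = 472 − 4(421/9) = 2564/9.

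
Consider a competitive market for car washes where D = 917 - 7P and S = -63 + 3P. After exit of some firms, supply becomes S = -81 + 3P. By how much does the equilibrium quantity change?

ΔQ = -12.6

Original equilibrium: P* = 98, Q* = 231.
New equilibrium: 917 - 7P = -81 + 3P, so 998 = 10P and P' = 99.8; Q' = 917 − 7(99.8) = 218.4.
Change in quantity: 218.4 − 231 = -12.6.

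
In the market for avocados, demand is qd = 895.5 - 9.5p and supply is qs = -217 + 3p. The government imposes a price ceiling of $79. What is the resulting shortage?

Equilibrium price would be p* = 89, so the ceiling at 79 binds.
At p = 79: qd = 895.5 − 9.5(79) = 145, qs = -217 + 3(79) = 20.
Shortage = 145 − 20 = 125.

Shortage = 125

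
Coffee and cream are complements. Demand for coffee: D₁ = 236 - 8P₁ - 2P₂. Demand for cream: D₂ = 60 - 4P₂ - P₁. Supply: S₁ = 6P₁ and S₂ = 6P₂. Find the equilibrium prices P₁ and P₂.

P₁ = 1120/69, P₂ = 302/69

Market 1: 236 - 8P₁ - 2P₂ = 6P₁ → 14P₁ + 2P₂ = 236.
Market 2: 10P₂ + P₁ = 60.
Eliminating P₂: 10×(1) − 2×(2) gives 138P₁ = 2240, so P₁ = 1120/69.
Back-substitute into (2): P₂ = (60 − 1×1120/69) / 10 = 302/69.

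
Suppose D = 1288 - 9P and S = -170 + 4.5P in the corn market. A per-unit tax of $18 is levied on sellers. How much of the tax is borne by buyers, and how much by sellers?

Buyers bear $6, sellers bear $12

Pre-tax equilibrium: P* = 108, Q* = 316.
Tax on sellers shifts supply to S = -170 + 4.5(P − 18) = -251 + 4.5P.
1288 - 9P = -251 + 4.5P gives buyer price Pb = 114; sellers receive Ps = 114 − 18 = 96.
New quantity: Q = 1288 − 9(114) = 262.
Buyer burden = 114 − 108 = 6; seller burden = 108 − 96 = 12.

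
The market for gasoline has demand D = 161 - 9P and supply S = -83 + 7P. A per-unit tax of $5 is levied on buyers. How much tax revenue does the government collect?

Pre-tax equilibrium: P* = 15.25, Q* = 23.75.
Tax on buyers shifts demand to D = 161 − 9(P + 5) = 116 - 9P.
116 - 9P = -83 + 7P gives seller price Ps = 12.4375; buyers pay Pb = 12.4375 + 5 = 17.4375.
New quantity: Q = 161 − 9(17.4375) = 4.0625.
Revenue = 5 × 4.0625 = 20.3125.

Tax revenue = 20.3125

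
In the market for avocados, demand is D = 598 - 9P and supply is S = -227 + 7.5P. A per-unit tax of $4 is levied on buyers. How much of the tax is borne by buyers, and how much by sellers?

Pre-tax equilibrium: P* = 50, Q* = 148.
Tax on buyers shifts demand to D = 598 − 9(P + 4) = 562 - 9P.
562 - 9P = -227 + 7.5P gives seller price Ps = 526/11; buyers pay Pb = 526/11 + 4 = 570/11.
New quantity: Q = 598 − 9(570/11) = 1448/11.
Buyer burden = 570/11 − 50 = 20/11; seller burden = 50 − 526/11 = 24/11.

Buyers bear 20/11, sellers bear 24/11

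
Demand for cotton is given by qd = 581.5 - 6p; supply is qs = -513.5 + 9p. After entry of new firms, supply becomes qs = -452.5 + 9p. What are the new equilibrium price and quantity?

Original equilibrium: p* = 73, q* = 143.5.
New equilibrium: 581.5 - 6p = -452.5 + 9p, so 1034 = 15p and p' = 1034/15; q' = 581.5 − 6(1034/15) = 167.9.

p' = 1034/15, q' = 167.9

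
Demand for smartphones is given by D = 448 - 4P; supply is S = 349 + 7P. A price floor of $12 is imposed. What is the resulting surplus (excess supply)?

Surplus = 33

Equilibrium price would be P* = 9, so the floor at 12 binds.
At P = 12: D = 400, S = 433.
Surplus = 433 − 400 = 33.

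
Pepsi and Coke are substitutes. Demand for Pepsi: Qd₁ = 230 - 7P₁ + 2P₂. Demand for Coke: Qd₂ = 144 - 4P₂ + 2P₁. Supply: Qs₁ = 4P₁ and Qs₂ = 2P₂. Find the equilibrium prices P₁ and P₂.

P₁ = 834/31, P₂ = 1022/31

Market 1: 230 - 7P₁ + 2P₂ = 4P₁ → 11P₁ - 2P₂ = 230.
Market 2: 6P₂ - 2P₁ = 144.
Eliminating P₂: 6×(1) + 2×(2) gives 62P₁ = 1668, so P₁ = 834/31.
Back-substitute into (2): P₂ = (144 + 2×834/31) / 6 = 1022/31.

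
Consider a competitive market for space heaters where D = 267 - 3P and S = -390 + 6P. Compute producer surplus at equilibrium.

Producer surplus = 192

Equilibrium: 267 - 3P = -390 + 6P gives P* = 73, Q* = 48.
Supply starts at P = 65 (where S = 0).
PS = ½(73 − 65)(48) = 192.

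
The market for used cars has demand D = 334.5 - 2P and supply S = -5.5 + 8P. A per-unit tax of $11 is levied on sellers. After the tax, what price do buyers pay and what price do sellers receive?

Pre-tax equilibrium: P* = 34, Q* = 266.5.
Tax on sellers shifts supply to S = -5.5 + 8(P − 11) = -93.5 + 8P.
334.5 - 2P = -93.5 + 8P gives buyer price Pb = 42.8; sellers receive Ps = 42.8 − 11 = 31.8.
New quantity: Q = 334.5 − 2(42.8) = 248.9.

Buyers pay $42.8, sellers receive $31.8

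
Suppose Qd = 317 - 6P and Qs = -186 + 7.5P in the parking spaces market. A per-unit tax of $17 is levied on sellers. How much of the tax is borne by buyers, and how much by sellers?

Buyers bear 85/9, sellers bear 68/9

Pre-tax equilibrium: P* = 1006/27, Q* = 841/9.
Tax on sellers shifts supply to Qs = -186 + 7.5(P − 17) = -313.5 + 7.5P.
317 - 6P = -313.5 + 7.5P gives buyer price Pb = 1261/27; sellers receive Ps = 1261/27 − 17 = 802/27.
New quantity: Q = 317 − 6(1261/27) = 331/9.
Buyer burden = 1261/27 − 1006/27 = 85/9; seller burden = 1006/27 − 802/27 = 68/9.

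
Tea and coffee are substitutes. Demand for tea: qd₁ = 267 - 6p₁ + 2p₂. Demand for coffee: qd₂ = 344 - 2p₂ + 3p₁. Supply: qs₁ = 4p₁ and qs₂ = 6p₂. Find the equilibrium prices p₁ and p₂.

Market 1: 267 - 6p₁ + 2p₂ = 4p₁ → 10p₁ - 2p₂ = 267.
Market 2: 8p₂ - 3p₁ = 344.
Eliminating p₂: 8×(1) + 2×(2) gives 74p₁ = 2824, so p₁ = 1412/37.
Back-substitute into (2): p₂ = (344 + 3×1412/37) / 8 = 4241/74.

p₁ = 1412/37, p₂ = 4241/74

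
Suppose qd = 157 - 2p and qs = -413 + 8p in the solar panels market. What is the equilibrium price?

Set qd = qs: 157 - 2p = -413 + 8p.
570 = 10p, so p* = 57.
q* = 157 − 2(57) = 43.

p* = 57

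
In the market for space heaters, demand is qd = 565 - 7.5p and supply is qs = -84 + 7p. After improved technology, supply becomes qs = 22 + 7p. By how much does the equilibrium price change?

Δp = -212/29

Original equilibrium: p* = 1298/29, q* = 6650/29.
New equilibrium: 565 - 7.5p = 22 + 7p, so 543 = 14.5p and p' = 1086/29; q' = 565 − 7.5(1086/29) = 8240/29.
Change in price: 1086/29 − 1298/29 = -212/29.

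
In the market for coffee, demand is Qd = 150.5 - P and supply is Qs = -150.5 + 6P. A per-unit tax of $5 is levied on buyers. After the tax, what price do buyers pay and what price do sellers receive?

Buyers pay 331/7, sellers receive 296/7

Pre-tax equilibrium: P* = 43, Q* = 107.5.
Tax on buyers shifts demand to Qd = 150.5 − 1(P + 5) = 145.5 - P.
145.5 - P = -150.5 + 6P gives seller price Ps = 296/7; buyers pay Pb = 296/7 + 5 = 331/7.
New quantity: Q = 150.5 − 1(331/7) = 1445/14.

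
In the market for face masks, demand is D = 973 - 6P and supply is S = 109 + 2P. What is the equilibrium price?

P* = 108

Set D = S: 973 - 6P = 109 + 2P.
864 = 8P, so P* = 108.
Q* = 973 − 6(108) = 325.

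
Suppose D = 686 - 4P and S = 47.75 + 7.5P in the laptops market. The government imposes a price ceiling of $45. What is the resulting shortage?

Shortage = 120.75

Equilibrium price would be P* = 55.5, so the ceiling at 45 binds.
At P = 45: D = 686 − 4(45) = 506, S = 47.75 + 7.5(45) = 385.25.
Shortage = 506 − 385.25 = 120.75.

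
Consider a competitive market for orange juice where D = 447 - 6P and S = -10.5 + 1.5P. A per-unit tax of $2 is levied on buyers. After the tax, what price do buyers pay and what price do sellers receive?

Buyers pay $61.4, sellers receive $59.4

Pre-tax equilibrium: P* = 61, Q* = 81.
Tax on buyers shifts demand to D = 447 − 6(P + 2) = 435 - 6P.
435 - 6P = -10.5 + 1.5P gives seller price Ps = 59.4; buyers pay Pb = 59.4 + 2 = 61.4.
New quantity: Q = 447 − 6(61.4) = 78.6.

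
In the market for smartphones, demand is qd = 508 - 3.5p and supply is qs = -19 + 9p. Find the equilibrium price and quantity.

p* = 42.16, q* = 360.44

Set qd = qs: 508 - 3.5p = -19 + 9p.
527 = 12.5p, so p* = 42.16.
q* = 508 − 3.5(42.16) = 360.44.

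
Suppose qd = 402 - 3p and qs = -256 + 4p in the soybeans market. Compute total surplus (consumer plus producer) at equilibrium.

Total surplus = 4200

Equilibrium: 402 - 3p = -256 + 4p gives p* = 94, q* = 120.
Demand choke price: p = 134; supply starts at p = 64.
CS = ½(134 − 94)(120) = 2400; PS = ½(94 − 64)(120) = 1800.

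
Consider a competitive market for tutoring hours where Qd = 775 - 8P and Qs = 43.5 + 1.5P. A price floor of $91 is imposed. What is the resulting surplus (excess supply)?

Equilibrium price would be P* = 77, so the floor at 91 binds.
At P = 91: Qd = 47, Qs = 180.
Surplus = 180 − 47 = 133.

Surplus = 133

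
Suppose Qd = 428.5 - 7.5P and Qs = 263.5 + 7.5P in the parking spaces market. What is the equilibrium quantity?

Set Qd = Qs: 428.5 - 7.5P = 263.5 + 7.5P.
165 = 15P, so P* = 11.
Q* = 428.5 − 7.5(11) = 346.

Q* = 346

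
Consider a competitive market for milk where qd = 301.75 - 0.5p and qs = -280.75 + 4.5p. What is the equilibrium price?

Set qd = qs: 301.75 - 0.5p = -280.75 + 4.5p.
582.5 = 5p, so p* = 116.5.
q* = 301.75 − 0.5(116.5) = 243.5.

p* = 116.5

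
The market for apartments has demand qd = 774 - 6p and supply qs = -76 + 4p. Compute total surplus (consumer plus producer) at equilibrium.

Equilibrium: 774 - 6p = -76 + 4p gives p* = 85, q* = 264.
Demand choke price: p = 129; supply starts at p = 19.
CS = ½(129 − 85)(264) = 5808; PS = ½(85 − 19)(264) = 8712.

Total surplus = 14520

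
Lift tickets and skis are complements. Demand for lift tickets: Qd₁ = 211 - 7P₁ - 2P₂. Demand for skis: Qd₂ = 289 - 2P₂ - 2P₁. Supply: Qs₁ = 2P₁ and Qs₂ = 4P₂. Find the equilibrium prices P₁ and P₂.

Market 1: 211 - 7P₁ - 2P₂ = 2P₁ → 9P₁ + 2P₂ = 211.
Market 2: 6P₂ + 2P₁ = 289.
Eliminating P₂: 6×(1) − 2×(2) gives 50P₁ = 688, so P₁ = 13.76.
Back-substitute into (2): P₂ = (289 − 2×13.76) / 6 = 43.58.

P₁ = 13.76, P₂ = 43.58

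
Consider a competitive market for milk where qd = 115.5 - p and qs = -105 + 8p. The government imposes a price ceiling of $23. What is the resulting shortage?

Equilibrium price would be p* = 24.5, so the ceiling at 23 binds.
At p = 23: qd = 115.5 − 1(23) = 92.5, qs = -105 + 8(23) = 79.
Shortage = 92.5 − 79 = 13.5.

Shortage = 13.5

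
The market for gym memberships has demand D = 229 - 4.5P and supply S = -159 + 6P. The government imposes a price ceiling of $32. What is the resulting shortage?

Shortage = 52

Equilibrium price would be P* = 776/21, so the ceiling at 32 binds.
At P = 32: D = 229 − 4.5(32) = 85, S = -159 + 6(32) = 33.
Shortage = 85 − 33 = 52.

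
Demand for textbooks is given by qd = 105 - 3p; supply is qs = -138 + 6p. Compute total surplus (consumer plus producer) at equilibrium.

Total surplus = 144

Equilibrium: 105 - 3p = -138 + 6p gives p* = 27, q* = 24.
Demand choke price: p = 35; supply starts at p = 23.
CS = ½(35 − 27)(24) = 96; PS = ½(27 − 23)(24) = 48.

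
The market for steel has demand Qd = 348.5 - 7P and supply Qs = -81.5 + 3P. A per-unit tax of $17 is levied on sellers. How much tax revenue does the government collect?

Tax revenue = 200.6

Pre-tax equilibrium: P* = 43, Q* = 47.5.
Tax on sellers shifts supply to Qs = -81.5 + 3(P − 17) = -132.5 + 3P.
348.5 - 7P = -132.5 + 3P gives buyer price Pb = 48.1; sellers receive Ps = 48.1 − 17 = 31.1.
New quantity: Q = 348.5 − 7(48.1) = 11.8.
Revenue = 17 × 11.8 = 200.6.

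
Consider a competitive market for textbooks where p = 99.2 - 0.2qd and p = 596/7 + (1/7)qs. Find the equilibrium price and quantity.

Set the two price expressions equal: 99.2 - 0.2q = 596/7 + (1/7)q.
492/35 = (12/35)q, so q* = 41.
p* = 99.2 − (0.2)(41) = 91.

p* = 91, q* = 41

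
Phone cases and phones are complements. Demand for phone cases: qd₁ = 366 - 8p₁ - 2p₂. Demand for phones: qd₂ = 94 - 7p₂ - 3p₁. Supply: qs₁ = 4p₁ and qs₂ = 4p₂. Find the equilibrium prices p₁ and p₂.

p₁ = 1919/63, p₂ = 5/21

Market 1: 366 - 8p₁ - 2p₂ = 4p₁ → 12p₁ + 2p₂ = 366.
Market 2: 11p₂ + 3p₁ = 94.
Eliminating p₂: 11×(1) − 2×(2) gives 126p₁ = 3838, so p₁ = 1919/63.
Back-substitute into (2): p₂ = (94 − 3×1919/63) / 11 = 5/21.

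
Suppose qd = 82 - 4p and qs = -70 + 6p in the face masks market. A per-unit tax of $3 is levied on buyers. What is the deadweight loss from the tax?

Deadweight loss = 10.8

Pre-tax equilibrium: p* = 15.2, q* = 21.2.
Tax on buyers shifts demand to qd = 82 − 4(p + 3) = 70 - 4p.
70 - 4p = -70 + 6p gives seller price ps = 14; buyers pay pb = 14 + 3 = 17.
New quantity: q = 82 − 4(17) = 14.
DWL = ½ × 3 × (21.2 − 14) = 10.8.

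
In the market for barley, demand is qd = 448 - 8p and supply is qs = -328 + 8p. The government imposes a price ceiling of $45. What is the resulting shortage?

Shortage = 56

Equilibrium price would be p* = 48.5, so the ceiling at 45 binds.
At p = 45: qd = 448 − 8(45) = 88, qs = -328 + 8(45) = 32.
Shortage = 88 − 32 = 56.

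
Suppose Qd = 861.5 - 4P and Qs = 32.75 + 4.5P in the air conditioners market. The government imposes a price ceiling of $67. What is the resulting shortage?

Shortage = 259.25

Equilibrium price would be P* = 97.5, so the ceiling at 67 binds.
At P = 67: Qd = 861.5 − 4(67) = 593.5, Qs = 32.75 + 4.5(67) = 334.25.
Shortage = 593.5 − 334.25 = 259.25.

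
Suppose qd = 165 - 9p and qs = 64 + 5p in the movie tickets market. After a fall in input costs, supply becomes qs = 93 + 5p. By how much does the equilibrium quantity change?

Original equilibrium: p* = 101/14, q* = 1401/14.
New equilibrium: 165 - 9p = 93 + 5p, so 72 = 14p and p' = 36/7; q' = 165 − 9(36/7) = 831/7.
Change in quantity: 831/7 − 1401/14 = 261/14.

Δq = 261/14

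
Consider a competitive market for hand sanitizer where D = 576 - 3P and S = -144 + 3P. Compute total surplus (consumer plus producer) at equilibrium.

Total surplus = 15552

Equilibrium: 576 - 3P = -144 + 3P gives P* = 120, Q* = 216.
Demand choke price: P = 192; supply starts at P = 48.
CS = ½(192 − 120)(216) = 7776; PS = ½(120 − 48)(216) = 7776.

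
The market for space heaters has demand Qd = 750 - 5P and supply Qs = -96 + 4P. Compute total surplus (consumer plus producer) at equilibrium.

Equilibrium: 750 - 5P = -96 + 4P gives P* = 94, Q* = 280.
Demand choke price: P = 150; supply starts at P = 24.
CS = ½(150 − 94)(280) = 7840; PS = ½(94 − 24)(280) = 9800.

Total surplus = 17640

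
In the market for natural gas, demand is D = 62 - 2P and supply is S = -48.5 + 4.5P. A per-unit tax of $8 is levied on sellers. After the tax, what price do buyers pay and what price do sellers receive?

Pre-tax equilibrium: P* = 17, Q* = 28.
Tax on sellers shifts supply to S = -48.5 + 4.5(P − 8) = -84.5 + 4.5P.
62 - 2P = -84.5 + 4.5P gives buyer price Pb = 293/13; sellers receive Ps = 293/13 − 8 = 189/13.
New quantity: Q = 62 − 2(293/13) = 220/13.

Buyers pay 293/13, sellers receive 189/13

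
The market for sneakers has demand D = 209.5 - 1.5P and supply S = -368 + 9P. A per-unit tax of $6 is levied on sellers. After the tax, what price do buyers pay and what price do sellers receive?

Buyers pay 421/7, sellers receive 379/7

Pre-tax equilibrium: P* = 55, Q* = 127.
Tax on sellers shifts supply to S = -368 + 9(P − 6) = -422 + 9P.
209.5 - 1.5P = -422 + 9P gives buyer price Pb = 421/7; sellers receive Ps = 421/7 − 6 = 379/7.
New quantity: Q = 209.5 − 1.5(421/7) = 835/7.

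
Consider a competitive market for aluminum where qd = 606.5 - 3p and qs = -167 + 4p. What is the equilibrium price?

p* = 110.5

Set qd = qs: 606.5 - 3p = -167 + 4p.
773.5 = 7p, so p* = 110.5.
q* = 606.5 − 3(110.5) = 275.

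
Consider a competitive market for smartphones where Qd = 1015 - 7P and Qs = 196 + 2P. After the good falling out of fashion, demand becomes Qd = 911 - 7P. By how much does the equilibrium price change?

ΔP = -104/9

Original equilibrium: P* = 91, Q* = 378.
New equilibrium: 911 - 7P = 196 + 2P, so 715 = 9P and P' = 715/9; Q' = 911 − 7(715/9) = 3194/9.
Change in price: 715/9 − 91 = -104/9.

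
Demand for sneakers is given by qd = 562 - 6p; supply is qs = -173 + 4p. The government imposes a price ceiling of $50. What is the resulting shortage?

Equilibrium price would be p* = 73.5, so the ceiling at 50 binds.
At p = 50: qd = 562 − 6(50) = 262, qs = -173 + 4(50) = 27.
Shortage = 262 − 27 = 235.

Shortage = 235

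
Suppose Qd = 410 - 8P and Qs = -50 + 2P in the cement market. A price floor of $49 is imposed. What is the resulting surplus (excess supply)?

Equilibrium price would be P* = 46, so the floor at 49 binds.
At P = 49: Qd = 18, Qs = 48.
Surplus = 48 − 18 = 30.

Surplus = 30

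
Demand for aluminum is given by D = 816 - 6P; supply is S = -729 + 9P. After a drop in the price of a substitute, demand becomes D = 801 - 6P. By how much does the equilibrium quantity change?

Original equilibrium: P* = 103, Q* = 198.
New equilibrium: 801 - 6P = -729 + 9P, so 1530 = 15P and P' = 102; Q' = 801 − 6(102) = 189.
Change in quantity: 189 − 198 = -9.

ΔQ = -9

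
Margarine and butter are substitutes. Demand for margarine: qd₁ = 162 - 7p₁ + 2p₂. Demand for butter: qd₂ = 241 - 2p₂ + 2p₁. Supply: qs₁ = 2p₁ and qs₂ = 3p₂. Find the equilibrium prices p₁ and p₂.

Market 1: 162 - 7p₁ + 2p₂ = 2p₁ → 9p₁ - 2p₂ = 162.
Market 2: 5p₂ - 2p₁ = 241.
Eliminating p₂: 5×(1) + 2×(2) gives 41p₁ = 1292, so p₁ = 1292/41.
Back-substitute into (2): p₂ = (241 + 2×1292/41) / 5 = 2493/41.

p₁ = 1292/41, p₂ = 2493/41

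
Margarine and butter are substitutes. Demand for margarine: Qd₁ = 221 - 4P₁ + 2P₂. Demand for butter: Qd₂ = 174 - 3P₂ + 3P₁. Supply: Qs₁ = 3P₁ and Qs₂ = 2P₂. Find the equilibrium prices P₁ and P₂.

P₁ = 1453/29, P₂ = 1881/29

Market 1: 221 - 4P₁ + 2P₂ = 3P₁ → 7P₁ - 2P₂ = 221.
Market 2: 5P₂ - 3P₁ = 174.
Eliminating P₂: 5×(1) + 2×(2) gives 29P₁ = 1453, so P₁ = 1453/29.
Back-substitute into (2): P₂ = (174 + 3×1453/29) / 5 = 1881/29.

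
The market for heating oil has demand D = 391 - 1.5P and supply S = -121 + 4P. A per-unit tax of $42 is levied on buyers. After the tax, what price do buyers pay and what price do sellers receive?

Pre-tax equilibrium: P* = 1024/11, Q* = 2765/11.
Tax on buyers shifts demand to D = 391 − 1.5(P + 42) = 328 - 1.5P.
328 - 1.5P = -121 + 4P gives seller price Ps = 898/11; buyers pay Pb = 898/11 + 42 = 1360/11.
New quantity: Q = 391 − 1.5(1360/11) = 2261/11.

Buyers pay 1360/11, sellers receive 898/11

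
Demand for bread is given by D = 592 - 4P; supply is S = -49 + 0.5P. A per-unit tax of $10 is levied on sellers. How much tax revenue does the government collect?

Tax revenue = 1600/9

Pre-tax equilibrium: P* = 1282/9, Q* = 200/9.
Tax on sellers shifts supply to S = -49 + 0.5(P − 10) = -54 + 0.5P.
592 - 4P = -54 + 0.5P gives buyer price Pb = 1292/9; sellers receive Ps = 1292/9 − 10 = 1202/9.
New quantity: Q = 592 − 4(1292/9) = 160/9.
Revenue = 10 × 160/9 = 1600/9.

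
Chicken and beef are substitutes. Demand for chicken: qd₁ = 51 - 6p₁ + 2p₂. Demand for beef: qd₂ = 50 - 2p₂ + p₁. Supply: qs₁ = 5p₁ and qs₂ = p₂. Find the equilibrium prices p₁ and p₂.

p₁ = 253/31, p₂ = 601/31

Market 1: 51 - 6p₁ + 2p₂ = 5p₁ → 11p₁ - 2p₂ = 51.
Market 2: 3p₂ - p₁ = 50.
Eliminating p₂: 3×(1) + 2×(2) gives 31p₁ = 253, so p₁ = 253/31.
Back-substitute into (2): p₂ = (50 + 1×253/31) / 3 = 601/31.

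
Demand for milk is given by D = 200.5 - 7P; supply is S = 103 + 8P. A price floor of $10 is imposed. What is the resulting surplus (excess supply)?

Surplus = 52.5

Equilibrium price would be P* = 6.5, so the floor at 10 binds.
At P = 10: D = 130.5, S = 183.
Surplus = 183 − 130.5 = 52.5.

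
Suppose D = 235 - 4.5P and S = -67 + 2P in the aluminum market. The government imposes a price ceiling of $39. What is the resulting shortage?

Equilibrium price would be P* = 604/13, so the ceiling at 39 binds.
At P = 39: D = 235 − 4.5(39) = 59.5, S = -67 + 2(39) = 11.
Shortage = 59.5 − 11 = 48.5.

Shortage = 48.5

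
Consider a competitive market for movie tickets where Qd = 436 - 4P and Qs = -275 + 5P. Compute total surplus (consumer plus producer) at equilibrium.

Total surplus = 3240

Equilibrium: 436 - 4P = -275 + 5P gives P* = 79, Q* = 120.
Demand choke price: P = 109; supply starts at P = 55.
CS = ½(109 − 79)(120) = 1800; PS = ½(79 − 55)(120) = 1440.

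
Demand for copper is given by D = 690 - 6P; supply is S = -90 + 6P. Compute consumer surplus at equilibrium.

Consumer surplus = 7500

Equilibrium: 690 - 6P = -90 + 6P gives P* = 65, Q* = 300.
Demand choke price (D = 0): P = 115.
CS = ½(115 − 65)(300) = 7500.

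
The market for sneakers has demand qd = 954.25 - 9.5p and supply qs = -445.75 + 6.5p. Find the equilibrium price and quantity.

Set qd = qs: 954.25 - 9.5p = -445.75 + 6.5p.
1400 = 16p, so p* = 87.5.
q* = 954.25 − 9.5(87.5) = 123.

p* = 87.5, q* = 123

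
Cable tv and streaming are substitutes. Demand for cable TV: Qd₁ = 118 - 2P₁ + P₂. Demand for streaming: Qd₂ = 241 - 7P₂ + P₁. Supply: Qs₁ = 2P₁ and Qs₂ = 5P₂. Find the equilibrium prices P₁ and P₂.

Market 1: 118 - 2P₁ + P₂ = 2P₁ → 4P₁ - P₂ = 118.
Market 2: 12P₂ - P₁ = 241.
Eliminating P₂: 12×(1) + 1×(2) gives 47P₁ = 1657, so P₁ = 1657/47.
Back-substitute into (2): P₂ = (241 + 1×1657/47) / 12 = 1082/47.

P₁ = 1657/47, P₂ = 1082/47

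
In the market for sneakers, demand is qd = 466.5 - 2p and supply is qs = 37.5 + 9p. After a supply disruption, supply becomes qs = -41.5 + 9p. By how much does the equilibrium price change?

Δp = 79/11

Original equilibrium: p* = 39, q* = 388.5.
New equilibrium: 466.5 - 2p = -41.5 + 9p, so 508 = 11p and p' = 508/11; q' = 466.5 − 2(508/11) = 8231/22.
Change in price: 508/11 − 39 = 79/11.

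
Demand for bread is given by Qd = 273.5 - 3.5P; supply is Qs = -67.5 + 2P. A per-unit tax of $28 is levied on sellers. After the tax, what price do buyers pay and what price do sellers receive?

Pre-tax equilibrium: P* = 62, Q* = 56.5.
Tax on sellers shifts supply to Qs = -67.5 + 2(P − 28) = -123.5 + 2P.
273.5 - 3.5P = -123.5 + 2P gives buyer price Pb = 794/11; sellers receive Ps = 794/11 − 28 = 486/11.
New quantity: Q = 273.5 − 3.5(794/11) = 459/22.

Buyers pay 794/11, sellers receive 486/11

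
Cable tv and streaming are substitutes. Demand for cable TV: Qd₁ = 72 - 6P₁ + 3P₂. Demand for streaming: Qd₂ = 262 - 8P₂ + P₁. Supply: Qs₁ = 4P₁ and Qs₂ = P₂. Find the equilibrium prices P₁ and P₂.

Market 1: 72 - 6P₁ + 3P₂ = 4P₁ → 10P₁ - 3P₂ = 72.
Market 2: 9P₂ - P₁ = 262.
Eliminating P₂: 9×(1) + 3×(2) gives 87P₁ = 1434, so P₁ = 478/29.
Back-substitute into (2): P₂ = (262 + 1×478/29) / 9 = 2692/87.

P₁ = 478/29, P₂ = 2692/87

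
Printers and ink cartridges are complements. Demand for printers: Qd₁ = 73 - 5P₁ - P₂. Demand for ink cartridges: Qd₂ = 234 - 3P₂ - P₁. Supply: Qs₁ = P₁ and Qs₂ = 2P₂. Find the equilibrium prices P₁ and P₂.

P₁ = 131/29, P₂ = 1331/29

Market 1: 73 - 5P₁ - P₂ = P₁ → 6P₁ + P₂ = 73.
Market 2: 5P₂ + P₁ = 234.
Eliminating P₂: 5×(1) − 1×(2) gives 29P₁ = 131, so P₁ = 131/29.
Back-substitute into (2): P₂ = (234 − 1×131/29) / 5 = 1331/29.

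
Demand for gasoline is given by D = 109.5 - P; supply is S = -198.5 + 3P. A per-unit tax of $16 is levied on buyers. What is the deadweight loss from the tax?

Deadweight loss = 96

Pre-tax equilibrium: P* = 77, Q* = 32.5.
Tax on buyers shifts demand to D = 109.5 − 1(P + 16) = 93.5 - P.
93.5 - P = -198.5 + 3P gives seller price Ps = 73; buyers pay Pb = 73 + 16 = 89.
New quantity: Q = 109.5 − 1(89) = 20.5.
DWL = ½ × 16 × (32.5 − 20.5) = 96.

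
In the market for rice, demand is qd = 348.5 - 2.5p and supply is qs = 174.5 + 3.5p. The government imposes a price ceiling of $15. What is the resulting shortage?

Shortage = 84

Equilibrium price would be p* = 29, so the ceiling at 15 binds.
At p = 15: qd = 348.5 − 2.5(15) = 311, qs = 174.5 + 3.5(15) = 227.
Shortage = 311 − 227 = 84.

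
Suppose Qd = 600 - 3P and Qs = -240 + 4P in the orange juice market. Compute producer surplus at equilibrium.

Producer surplus = 7200

Equilibrium: 600 - 3P = -240 + 4P gives P* = 120, Q* = 240.
Supply starts at P = 60 (where Qs = 0).
PS = ½(120 − 60)(240) = 7200.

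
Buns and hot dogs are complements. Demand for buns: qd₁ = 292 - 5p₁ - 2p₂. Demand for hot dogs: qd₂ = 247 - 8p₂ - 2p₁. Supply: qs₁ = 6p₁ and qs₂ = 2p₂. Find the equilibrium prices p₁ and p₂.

p₁ = 1213/53, p₂ = 2133/106

Market 1: 292 - 5p₁ - 2p₂ = 6p₁ → 11p₁ + 2p₂ = 292.
Market 2: 10p₂ + 2p₁ = 247.
Eliminating p₂: 10×(1) − 2×(2) gives 106p₁ = 2426, so p₁ = 1213/53.
Back-substitute into (2): p₂ = (247 − 2×1213/53) / 10 = 2133/106.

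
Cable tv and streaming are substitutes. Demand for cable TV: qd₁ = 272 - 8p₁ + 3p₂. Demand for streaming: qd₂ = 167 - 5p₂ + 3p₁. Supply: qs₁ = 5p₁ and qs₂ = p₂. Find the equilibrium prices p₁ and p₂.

Market 1: 272 - 8p₁ + 3p₂ = 5p₁ → 13p₁ - 3p₂ = 272.
Market 2: 6p₂ - 3p₁ = 167.
Eliminating p₂: 6×(1) + 3×(2) gives 69p₁ = 2133, so p₁ = 711/23.
Back-substitute into (2): p₂ = (167 + 3×711/23) / 6 = 2987/69.

p₁ = 711/23, p₂ = 2987/69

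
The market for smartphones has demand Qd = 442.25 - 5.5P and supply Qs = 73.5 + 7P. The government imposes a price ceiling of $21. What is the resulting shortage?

Shortage = 106.25

Equilibrium price would be P* = 29.5, so the ceiling at 21 binds.
At P = 21: Qd = 442.25 − 5.5(21) = 326.75, Qs = 73.5 + 7(21) = 220.5.
Shortage = 326.75 − 220.5 = 106.25.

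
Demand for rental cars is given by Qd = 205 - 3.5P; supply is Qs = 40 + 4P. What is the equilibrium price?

P* = 22

Set Qd = Qs: 205 - 3.5P = 40 + 4P.
165 = 7.5P, so P* = 22.
Q* = 205 − 3.5(22) = 128.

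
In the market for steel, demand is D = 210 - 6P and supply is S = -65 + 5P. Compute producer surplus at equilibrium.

Equilibrium: 210 - 6P = -65 + 5P gives P* = 25, Q* = 60.
Supply starts at P = 13 (where S = 0).
PS = ½(25 − 13)(60) = 360.

Producer surplus = 360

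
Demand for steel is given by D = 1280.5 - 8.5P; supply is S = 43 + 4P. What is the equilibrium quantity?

Set D = S: 1280.5 - 8.5P = 43 + 4P.
1237.5 = 12.5P, so P* = 99.
Q* = 1280.5 − 8.5(99) = 439.

Q* = 439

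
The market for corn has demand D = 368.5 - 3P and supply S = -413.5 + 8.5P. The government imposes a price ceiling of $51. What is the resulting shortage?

Shortage = 195.5

Equilibrium price would be P* = 68, so the ceiling at 51 binds.
At P = 51: D = 368.5 − 3(51) = 215.5, S = -413.5 + 8.5(51) = 20.
Shortage = 215.5 − 20 = 195.5.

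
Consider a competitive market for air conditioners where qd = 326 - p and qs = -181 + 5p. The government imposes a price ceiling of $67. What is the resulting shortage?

Equilibrium price would be p* = 84.5, so the ceiling at 67 binds.
At p = 67: qd = 326 − 1(67) = 259, qs = -181 + 5(67) = 154.
Shortage = 259 − 154 = 105.

Shortage = 105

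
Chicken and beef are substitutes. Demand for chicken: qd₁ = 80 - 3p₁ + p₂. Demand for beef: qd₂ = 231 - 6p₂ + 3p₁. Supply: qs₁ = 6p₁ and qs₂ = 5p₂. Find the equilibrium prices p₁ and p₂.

Market 1: 80 - 3p₁ + p₂ = 6p₁ → 9p₁ - p₂ = 80.
Market 2: 11p₂ - 3p₁ = 231.
Eliminating p₂: 11×(1) + 1×(2) gives 96p₁ = 1111, so p₁ = 1111/96.
Back-substitute into (2): p₂ = (231 + 3×1111/96) / 11 = 24.15625.

p₁ = 1111/96, p₂ = 24.15625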